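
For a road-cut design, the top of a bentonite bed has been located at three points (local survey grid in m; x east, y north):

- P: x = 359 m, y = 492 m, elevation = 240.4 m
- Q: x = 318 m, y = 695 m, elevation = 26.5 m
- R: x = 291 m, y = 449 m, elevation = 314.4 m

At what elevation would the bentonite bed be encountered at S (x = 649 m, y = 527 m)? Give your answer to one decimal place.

92.4 m

Two edge vectors: P→Q = (-41, 203, -213.9), P→R = (-68, -43, 74).
Normal n = (P→Q) × (P→R) = (5824.3, 17579.2, 15567).
So ∂z/∂x = −n_x/n_z = −0.37414 and ∂z/∂y = −n_y/n_z = −1.12926.
Intercept c from P: 240.4 + 134.32 + 555.60 = 930.31.
At (649, 527): z = −242.8 − 595.1 + 930.31 = 92.4 m.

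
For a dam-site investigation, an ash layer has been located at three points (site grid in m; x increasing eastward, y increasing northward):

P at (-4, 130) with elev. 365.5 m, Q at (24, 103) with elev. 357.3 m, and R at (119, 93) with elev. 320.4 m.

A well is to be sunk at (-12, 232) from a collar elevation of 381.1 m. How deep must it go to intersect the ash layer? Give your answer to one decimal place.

Two edge vectors: P→Q = (28, -27, -8.2), P→R = (123, -37, -45.1).
Normal n = (P→Q) × (P→R) = (914.3, 254.2, 2285).
So ∂z/∂x = −n_x/n_z = −0.40013 and ∂z/∂y = −n_y/n_z = −0.11125.
Intercept c from P: 365.5 − 1.60 + 14.46 = 378.36.
At (-12, 232): z_contact = 4.80 − 25.81 + 378.36 = 357.35 m.
Depth below ground = 381.1 − 357.35 = 23.7 m.

23.7 m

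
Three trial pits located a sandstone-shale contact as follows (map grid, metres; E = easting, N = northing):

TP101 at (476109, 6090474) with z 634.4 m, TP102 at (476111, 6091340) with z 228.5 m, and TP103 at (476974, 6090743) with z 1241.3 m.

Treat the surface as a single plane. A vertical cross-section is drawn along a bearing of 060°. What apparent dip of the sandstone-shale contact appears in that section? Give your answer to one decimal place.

26.5°

Two edge vectors: TP101→TP102 = (2, 866, -405.9), TP101→TP103 = (865, 269, 606.9).
Normal n = (TP101→TP102) × (TP101→TP103) = (634762.5, -352317.3, -748552).
So ∂z/∂E = −n_x/n_z = 0.84799 and ∂z/∂N = −n_y/n_z = −0.47067.
Unit vector along 060° is (sin 60°, cos 60°) = (0.8660, 0.5000).
Slope in that direction = a·(0.8660) + b·(0.5000) = 0.49905.
Apparent dip = arctan|0.49905| = 26.5° (true dip is 44.1°, so apparent ≤ true as expected).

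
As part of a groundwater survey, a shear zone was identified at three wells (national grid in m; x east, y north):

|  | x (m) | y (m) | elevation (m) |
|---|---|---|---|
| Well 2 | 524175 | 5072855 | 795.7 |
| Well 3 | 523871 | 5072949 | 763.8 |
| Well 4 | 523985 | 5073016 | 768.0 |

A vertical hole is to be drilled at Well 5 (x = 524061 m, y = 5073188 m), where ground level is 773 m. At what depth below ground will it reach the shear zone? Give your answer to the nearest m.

Two edge vectors: Well 2→Well 3 = (-304, 94, -31.9), Well 2→Well 4 = (-190, 161, -27.7).
Normal n = (Well 2→Well 3) × (Well 2→Well 4) = (2532.1, -2359.8, -31084).
So ∂z/∂x = −n_x/n_z = 0.08145992 and ∂z/∂y = −n_y/n_z = −0.07591687.
Intercept c from Well 2: 795.7 − 42699.25 + 385115.28 = 343211.72.
At (524061, 5073188): z_contact = 42690.0 − 385140.6 + 343211.72 = 761.1 m.
Depth below ground = 773 − 761.1 = 12 m.

12 m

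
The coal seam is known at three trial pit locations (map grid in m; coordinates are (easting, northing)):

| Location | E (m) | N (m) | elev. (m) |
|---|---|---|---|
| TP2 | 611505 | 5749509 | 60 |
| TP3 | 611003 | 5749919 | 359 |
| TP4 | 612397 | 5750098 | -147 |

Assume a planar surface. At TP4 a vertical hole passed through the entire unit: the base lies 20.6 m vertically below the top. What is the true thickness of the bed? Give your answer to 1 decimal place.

Two edge vectors: TP2→TP3 = (-502, 410, 299), TP2→TP4 = (892, 589, -207).
Normal n = (TP2→TP3) × (TP2→TP4) = (-260981, 162794, -661398).
So ∂z/∂E = −n_x/n_z = −0.39459 and ∂z/∂N = −n_y/n_z = 0.24614.
|∇z| = √(a²+b²) = 0.46506, so dip δ = arctan(0.46506) = 24.94°.
True thickness = vertical thickness × cos δ = 20.6 × cos 24.94° = 18.7 m.

18.7 m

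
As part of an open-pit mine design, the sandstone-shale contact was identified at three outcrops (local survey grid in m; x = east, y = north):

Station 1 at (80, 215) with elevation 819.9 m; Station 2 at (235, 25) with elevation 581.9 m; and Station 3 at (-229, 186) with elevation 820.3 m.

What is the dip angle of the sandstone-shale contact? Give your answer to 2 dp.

Two edge vectors: Station 1→Station 2 = (155, -190, -238), Station 1→Station 3 = (-309, -29, 0.4).
Normal n = (Station 1→Station 2) × (Station 1→Station 3) = (-6978, 73480, -63205).
So ∂z/∂x = −n_x/n_z = −0.11040 and ∂z/∂y = −n_y/n_z = 1.16257.
Gradient magnitude |∇z| = √(a² + b²) = √(0.01219 + 1.35156) = 1.16780.
True dip = arctan(1.16780) = 49.43°, dipping toward S (azimuth ≈ 175°).

49.43°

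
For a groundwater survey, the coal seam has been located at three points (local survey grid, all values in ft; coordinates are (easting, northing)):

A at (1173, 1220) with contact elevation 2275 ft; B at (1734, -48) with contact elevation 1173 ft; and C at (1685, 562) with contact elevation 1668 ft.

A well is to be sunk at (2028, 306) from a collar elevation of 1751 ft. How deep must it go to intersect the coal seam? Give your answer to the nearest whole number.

342 ft

Let the plane be z = a·E + b·N + c.
B−A: 561a − 1268b = −1102;  C−A: 512a − 658b = −607.
Solving gives a = −0.15910, b = 0.79870.
Then c = 2275 − a·1173 − b·1220 = 1487.21.
At (2028, 306): z_contact = −322.7 + 244.4 + 1487.21 = 1409.0 ft.
Depth below ground = 1751 − 1409.0 = 342 ft.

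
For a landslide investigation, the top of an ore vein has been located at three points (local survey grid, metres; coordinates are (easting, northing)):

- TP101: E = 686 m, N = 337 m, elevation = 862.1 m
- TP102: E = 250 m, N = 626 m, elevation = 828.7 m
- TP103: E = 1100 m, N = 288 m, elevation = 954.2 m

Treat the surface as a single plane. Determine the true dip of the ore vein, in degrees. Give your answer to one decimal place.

Two edge vectors: TP101→TP102 = (-436, 289, -33.4), TP101→TP103 = (414, -49, 92.1).
Normal n = (TP101→TP102) × (TP101→TP103) = (24980.3, 26328, -98282).
So ∂z/∂E = −n_x/n_z = 0.25417 and ∂z/∂N = −n_y/n_z = 0.26788.
Gradient magnitude |∇z| = √(a² + b²) = √(0.06460 + 0.07176) = 0.36927.
True dip = arctan(0.36927) = 20.3°, dipping toward SW (azimuth ≈ 223°).

20.3°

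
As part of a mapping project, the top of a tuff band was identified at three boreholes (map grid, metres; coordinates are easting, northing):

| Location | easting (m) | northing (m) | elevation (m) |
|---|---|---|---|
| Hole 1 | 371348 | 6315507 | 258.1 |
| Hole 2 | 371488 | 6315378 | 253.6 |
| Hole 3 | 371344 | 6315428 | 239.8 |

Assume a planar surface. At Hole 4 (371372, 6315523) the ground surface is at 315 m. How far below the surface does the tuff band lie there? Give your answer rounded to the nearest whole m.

Two edge vectors: Hole 1→Hole 2 = (140, -129, -4.5), Hole 1→Hole 3 = (-4, -79, -18.3).
Normal n = (Hole 1→Hole 2) × (Hole 1→Hole 3) = (2005.2, 2580, -11576).
So ∂z/∂easting = −n_x/n_z = 0.17322046 and ∂z/∂northing = −n_y/n_z = 0.22287491.
Intercept c from Hole 1: 258.1 − 64325.07 − 1407568.08 = −1471635.05.
At (371372, 6315523): z_contact = 64329.2 + 1407571.6 − 1471635.05 = 265.8 m.
Depth below ground = 315 − 265.8 = 49 m.

49 m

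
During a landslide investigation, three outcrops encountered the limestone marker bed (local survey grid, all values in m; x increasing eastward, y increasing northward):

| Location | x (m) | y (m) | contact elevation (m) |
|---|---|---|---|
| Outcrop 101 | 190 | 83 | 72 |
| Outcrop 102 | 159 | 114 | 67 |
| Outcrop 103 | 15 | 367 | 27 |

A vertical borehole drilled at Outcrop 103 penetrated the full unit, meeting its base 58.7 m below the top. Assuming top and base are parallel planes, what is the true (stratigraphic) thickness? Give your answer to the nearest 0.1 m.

58.0 m

Two edge vectors: Outcrop 101→Outcrop 102 = (-31, 31, -5), Outcrop 101→Outcrop 103 = (-175, 284, -45).
Normal n = (Outcrop 101→Outcrop 102) × (Outcrop 101→Outcrop 103) = (25, -520, -3379).
So ∂z/∂x = −n_x/n_z = 0.00740 and ∂z/∂y = −n_y/n_z = −0.15389.
|∇z| = √(a²+b²) = 0.15407, so dip δ = arctan(0.15407) = 8.76°.
True thickness = vertical thickness × cos δ = 58.7 × cos 8.76° = 58.0 m.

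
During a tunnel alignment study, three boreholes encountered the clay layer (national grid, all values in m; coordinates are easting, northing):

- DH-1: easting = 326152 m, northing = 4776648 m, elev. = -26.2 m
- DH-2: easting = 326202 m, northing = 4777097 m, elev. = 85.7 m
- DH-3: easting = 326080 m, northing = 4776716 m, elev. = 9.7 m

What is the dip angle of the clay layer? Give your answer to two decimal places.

Let the plane be z = a·easting + b·northing + c.
DH-2−DH-1: 50a + 449b = 111.9;  DH-3−DH-1: −72a + 68b = 35.9.
Solving gives a = −0.23819, b = 0.27574.
Gradient magnitude |∇z| = √(a² + b²) = √(0.05673 + 0.07604) = 0.36437.
True dip = arctan(0.36437) = 20.02°, dipping toward SE (azimuth ≈ 139°).

20.02°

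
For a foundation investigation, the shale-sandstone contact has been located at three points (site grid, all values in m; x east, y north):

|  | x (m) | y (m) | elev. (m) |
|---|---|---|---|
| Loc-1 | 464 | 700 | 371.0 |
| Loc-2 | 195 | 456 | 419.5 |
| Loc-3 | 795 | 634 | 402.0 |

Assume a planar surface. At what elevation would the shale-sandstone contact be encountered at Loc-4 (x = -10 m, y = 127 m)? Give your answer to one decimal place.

Let the plane be z = a·x + b·y + c.
Loc-2−Loc-1: −269a − 244b = 48.5;  Loc-3−Loc-1: 331a − 66b = 31.
Solving gives a = 0.04429, b = −0.24759.
Then c = 371 − a·464 − b·700 = 523.77.
At (-10, 127): z = −0.4 − 31.4 + 523.77 = 491.9 m.

491.9 m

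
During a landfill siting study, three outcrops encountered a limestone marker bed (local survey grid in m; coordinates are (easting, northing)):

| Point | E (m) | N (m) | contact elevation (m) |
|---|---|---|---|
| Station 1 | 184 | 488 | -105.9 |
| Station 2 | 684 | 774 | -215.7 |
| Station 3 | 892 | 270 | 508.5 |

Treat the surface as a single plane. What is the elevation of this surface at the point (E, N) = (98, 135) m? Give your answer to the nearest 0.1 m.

288.4 m

Let the plane be z = a·E + b·N + c.
Station 2−Station 1: 500a + 286b = −109.8;  Station 3−Station 1: 708a − 218b = 614.4.
Solving gives a = 0.48728, b = −1.23580.
Then c = -105.9 − a·184 − b·488 = 407.51.
At (98, 135): z = 47.8 − 166.8 + 407.51 = 288.4 m.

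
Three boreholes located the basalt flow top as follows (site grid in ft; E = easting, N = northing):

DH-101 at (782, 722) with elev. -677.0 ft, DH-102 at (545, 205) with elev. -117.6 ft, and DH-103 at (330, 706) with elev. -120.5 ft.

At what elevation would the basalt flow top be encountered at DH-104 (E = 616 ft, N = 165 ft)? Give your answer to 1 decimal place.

-182.6 ft

Two edge vectors: DH-101→DH-102 = (-237, -517, 559.4), DH-101→DH-103 = (-452, -16, 556.5).
Normal n = (DH-101→DH-102) × (DH-101→DH-103) = (-278760.1, -120958.3, -229892).
So ∂z/∂E = −n_x/n_z = −1.21257 and ∂z/∂N = −n_y/n_z = −0.52615.
Intercept c from DH-101: -677 + 948.23 + 379.88 = 651.11.
At (616, 165): z = −746.9 − 86.8 + 651.11 = -182.6 ft.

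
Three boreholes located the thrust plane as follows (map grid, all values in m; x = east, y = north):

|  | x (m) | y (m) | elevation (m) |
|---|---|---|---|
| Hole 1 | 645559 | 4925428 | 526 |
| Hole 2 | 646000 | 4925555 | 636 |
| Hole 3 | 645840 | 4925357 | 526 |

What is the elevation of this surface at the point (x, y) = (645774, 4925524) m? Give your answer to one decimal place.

Two edge vectors: Hole 1→Hole 2 = (441, 127, 110), Hole 1→Hole 3 = (281, -71, 0).
Normal n = (Hole 1→Hole 2) × (Hole 1→Hole 3) = (7810, 30910, -66998).
So ∂z/∂x = −n_x/n_z = 0.116570644 and ∂z/∂y = −n_y/n_z = 0.461357055.
Intercept c from Hole 1: 526 − 75253.23 − 2272380.96 = −2347108.19.
At (645774, 4925524): z = 75278.3 + 2272425.2 − 2347108.19 = 595.4 m.

595.4 m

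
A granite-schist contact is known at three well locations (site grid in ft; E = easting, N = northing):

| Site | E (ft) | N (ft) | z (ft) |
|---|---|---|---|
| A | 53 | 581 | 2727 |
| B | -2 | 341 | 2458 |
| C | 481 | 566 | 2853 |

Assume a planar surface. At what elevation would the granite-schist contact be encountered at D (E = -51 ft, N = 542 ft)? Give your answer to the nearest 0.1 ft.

Two edge vectors: A→B = (-55, -240, -269), A→C = (428, -15, 126).
Normal n = (A→B) × (A→C) = (-34275, -108202, 103545).
So ∂z/∂E = −n_x/n_z = 0.33102 and ∂z/∂N = −n_y/n_z = 1.04498.
Intercept c from A: 2727 − 17.54 − 607.13 = 2102.33.
At (-51, 542): z = −16.9 + 566.4 + 2102.33 = 2651.8 ft.

2651.8 ft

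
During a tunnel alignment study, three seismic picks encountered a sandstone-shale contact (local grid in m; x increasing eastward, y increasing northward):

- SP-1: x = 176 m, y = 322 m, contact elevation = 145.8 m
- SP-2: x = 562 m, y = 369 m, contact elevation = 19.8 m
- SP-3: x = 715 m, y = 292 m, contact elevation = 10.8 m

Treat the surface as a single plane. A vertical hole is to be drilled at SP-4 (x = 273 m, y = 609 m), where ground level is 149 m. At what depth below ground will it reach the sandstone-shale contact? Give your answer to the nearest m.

Two edge vectors: SP-1→SP-2 = (386, 47, -126), SP-1→SP-3 = (539, -30, -135).
Normal n = (SP-1→SP-2) × (SP-1→SP-3) = (-10125, -15804, -36913).
So ∂z/∂x = −n_x/n_z = −0.27429 and ∂z/∂y = −n_y/n_z = −0.42814.
Intercept c from SP-1: 145.8 + 48.28 + 137.86 = 331.94.
At (273, 609): z_contact = −74.9 − 260.7 + 331.94 = -3.7 m.
Depth below ground = 149 − (-3.7) = 153 m.

153 m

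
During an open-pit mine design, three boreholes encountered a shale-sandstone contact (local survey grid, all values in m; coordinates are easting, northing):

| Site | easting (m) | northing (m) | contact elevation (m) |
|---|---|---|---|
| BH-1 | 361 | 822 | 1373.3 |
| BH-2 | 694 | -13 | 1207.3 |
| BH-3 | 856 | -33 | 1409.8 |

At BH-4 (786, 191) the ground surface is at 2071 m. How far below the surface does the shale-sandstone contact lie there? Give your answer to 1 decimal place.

590.8 m

Let the plane be z = a·easting + b·northing + c.
BH-2−BH-1: 333a − 835b = −166;  BH-3−BH-1: 495a − 855b = 36.5.
Solving gives a = 1.34055, b = 0.73341.
Then c = 1373.3 − a·361 − b·822 = 286.50.
At (786, 191): z_contact = 1053.67 + 140.08 + 286.50 = 1480.25 m.
Depth below ground = 2071 − 1480.25 = 590.8 m.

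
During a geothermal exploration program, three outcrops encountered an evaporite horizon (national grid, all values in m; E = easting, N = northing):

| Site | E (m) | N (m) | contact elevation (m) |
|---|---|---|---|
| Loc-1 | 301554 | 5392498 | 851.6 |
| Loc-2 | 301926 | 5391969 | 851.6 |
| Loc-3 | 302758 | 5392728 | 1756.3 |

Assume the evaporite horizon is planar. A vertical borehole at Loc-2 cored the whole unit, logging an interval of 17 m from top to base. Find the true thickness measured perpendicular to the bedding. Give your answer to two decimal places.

Two edge vectors: Loc-1→Loc-2 = (372, -529, 0), Loc-1→Loc-3 = (1204, 230, 904.7).
Normal n = (Loc-1→Loc-2) × (Loc-1→Loc-3) = (-478586.3, -336548.4, 722476).
So ∂z/∂E = −n_x/n_z = 0.66243 and ∂z/∂N = −n_y/n_z = 0.46583.
|∇z| = √(a²+b²) = 0.80982, so dip δ = arctan(0.80982) = 39.00°.
True thickness = vertical thickness × cos δ = 17 × cos 39.00° = 13.21 m.

13.21 m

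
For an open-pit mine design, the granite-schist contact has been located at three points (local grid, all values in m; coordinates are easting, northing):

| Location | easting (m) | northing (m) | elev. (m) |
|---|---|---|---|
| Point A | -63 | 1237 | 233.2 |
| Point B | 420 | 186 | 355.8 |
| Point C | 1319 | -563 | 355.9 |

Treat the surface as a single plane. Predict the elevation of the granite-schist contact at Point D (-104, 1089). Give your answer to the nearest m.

268 m

Let the plane be z = a·easting + b·northing + c.
Point B−Point A: 483a − 1051b = 122.6;  Point C−Point A: 1382a − 1800b = 122.7.
Solving gives a = −0.15731, b = −0.18894.
Then c = 233.2 − a·-63 − b·1237 = 457.01.
At (-104, 1089): z = 16.4 − 205.8 + 457.01 = 267.6 m.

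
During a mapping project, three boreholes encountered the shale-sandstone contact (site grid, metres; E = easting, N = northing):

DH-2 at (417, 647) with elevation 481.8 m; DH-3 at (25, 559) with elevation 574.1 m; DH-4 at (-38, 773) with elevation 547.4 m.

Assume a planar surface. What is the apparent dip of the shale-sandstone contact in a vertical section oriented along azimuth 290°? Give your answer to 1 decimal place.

Two edge vectors: DH-2→DH-3 = (-392, -88, 92.3), DH-2→DH-4 = (-455, 126, 65.6).
Normal n = (DH-2→DH-3) × (DH-2→DH-4) = (-17402.6, -16281.3, -89432).
So ∂z/∂E = −n_x/n_z = −0.19459 and ∂z/∂N = −n_y/n_z = −0.18205.
Unit vector along 290° is (sin 290°, cos 290°) = (-0.9397, 0.3420).
Slope in that direction = a·(-0.9397) + b·(0.3420) = 0.12059.
Apparent dip = arctan|0.12059| = 6.9° (true dip is 14.9°, so apparent ≤ true as expected).

6.9°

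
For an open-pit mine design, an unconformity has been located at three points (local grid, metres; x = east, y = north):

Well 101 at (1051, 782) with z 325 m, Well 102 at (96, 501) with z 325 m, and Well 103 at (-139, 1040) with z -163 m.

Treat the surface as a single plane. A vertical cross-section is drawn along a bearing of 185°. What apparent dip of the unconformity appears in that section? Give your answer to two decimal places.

37.91°

Let the plane be z = a·x + b·y + c.
Well 102−Well 101: −955a − 281b = 0;  Well 103−Well 101: −1190a + 258b = −488.
Solving gives a = 0.23611, b = −0.80244.
Unit vector along 185° is (sin 185°, cos 185°) = (-0.0872, -0.9962).
Slope in that direction = a·(-0.0872) + b·(-0.9962) = 0.77881.
Apparent dip = arctan|0.77881| = 37.91° (true dip is 39.9°, so apparent ≤ true as expected).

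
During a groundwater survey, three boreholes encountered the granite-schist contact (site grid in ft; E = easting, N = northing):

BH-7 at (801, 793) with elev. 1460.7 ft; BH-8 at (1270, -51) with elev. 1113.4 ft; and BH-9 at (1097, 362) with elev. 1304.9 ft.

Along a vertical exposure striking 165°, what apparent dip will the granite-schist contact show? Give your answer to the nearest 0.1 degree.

Two edge vectors: BH-7→BH-8 = (469, -844, -347.3), BH-7→BH-9 = (296, -431, -155.8).
Normal n = (BH-7→BH-8) × (BH-7→BH-9) = (-18191.1, -29730.6, 47685).
So ∂z/∂E = −n_x/n_z = 0.38148 and ∂z/∂N = −n_y/n_z = 0.62348.
Unit vector along 165° is (sin 165°, cos 165°) = (0.2588, -0.9659).
Slope in that direction = a·(0.2588) + b·(-0.9659) = −0.50350.
Apparent dip = arctan|0.50350| = 26.7° (true dip is 36.2°, so apparent ≤ true as expected).

26.7°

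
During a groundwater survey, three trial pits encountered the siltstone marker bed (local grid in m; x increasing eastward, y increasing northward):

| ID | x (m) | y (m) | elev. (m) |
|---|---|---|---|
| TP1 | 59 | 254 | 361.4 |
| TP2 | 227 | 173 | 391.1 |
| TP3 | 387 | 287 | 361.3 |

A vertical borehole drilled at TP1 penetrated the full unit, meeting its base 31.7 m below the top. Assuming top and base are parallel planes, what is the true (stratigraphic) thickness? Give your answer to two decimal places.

Let the plane be z = a·x + b·y + c.
TP2−TP1: 168a − 81b = 29.7;  TP3−TP1: 328a + 33b = −0.1.
Solving gives a = 0.03027, b = −0.30389.
|∇z| = √(a²+b²) = 0.30539, so dip δ = arctan(0.30539) = 16.98°.
True thickness = vertical thickness × cos δ = 31.7 × cos 16.98° = 30.32 m.

30.32 m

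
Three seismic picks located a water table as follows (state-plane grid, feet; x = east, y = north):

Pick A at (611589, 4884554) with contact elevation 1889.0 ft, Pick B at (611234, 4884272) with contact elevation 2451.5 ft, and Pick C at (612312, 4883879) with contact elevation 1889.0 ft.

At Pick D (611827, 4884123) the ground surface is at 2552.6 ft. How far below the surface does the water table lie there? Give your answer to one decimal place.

Two edge vectors: Pick A→Pick B = (-355, -282, 562.5), Pick A→Pick C = (723, -675, 0).
Normal n = (Pick A→Pick B) × (Pick A→Pick C) = (379687.5, 406687.5, 443511).
So ∂z/∂x = −n_x/n_z = −0.856094888 and ∂z/∂y = −n_y/n_z = −0.916972747.
Intercept c from Pick A: 1889 + 523578.22 + 4479002.90 = 5004470.12.
At (611827, 4884123): z_contact = −523781.97 − 4478607.68 + 5004470.12 = 2080.46 ft.
Depth below ground = 2552.6 − 2080.46 = 472.1 ft.

472.1 ft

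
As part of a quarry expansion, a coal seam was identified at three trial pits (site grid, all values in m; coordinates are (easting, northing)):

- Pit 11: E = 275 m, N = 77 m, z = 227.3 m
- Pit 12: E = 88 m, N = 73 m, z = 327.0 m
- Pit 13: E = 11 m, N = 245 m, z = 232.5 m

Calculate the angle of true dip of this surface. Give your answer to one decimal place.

Let the plane be z = a·E + b·N + c.
Pit 12−Pit 11: −187a − 4b = 99.7;  Pit 13−Pit 11: −264a + 168b = 5.2.
Solving gives a = −0.51646, b = −0.78062.
Gradient magnitude |∇z| = √(a² + b²) = √(0.26673 + 0.60937) = 0.93600.
True dip = arctan(0.93600) = 43.1°, dipping toward NNE (azimuth ≈ 033°).

43.1°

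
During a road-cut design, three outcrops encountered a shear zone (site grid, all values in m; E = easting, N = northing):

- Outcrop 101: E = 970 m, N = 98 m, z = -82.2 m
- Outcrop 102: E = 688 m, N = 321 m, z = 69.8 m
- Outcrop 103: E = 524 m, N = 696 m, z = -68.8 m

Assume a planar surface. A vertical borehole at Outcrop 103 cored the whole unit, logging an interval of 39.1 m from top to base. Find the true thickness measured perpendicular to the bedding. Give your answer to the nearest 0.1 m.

21.0 m

Two edge vectors: Outcrop 101→Outcrop 102 = (-282, 223, 152), Outcrop 101→Outcrop 103 = (-446, 598, 13.4).
Normal n = (Outcrop 101→Outcrop 102) × (Outcrop 101→Outcrop 103) = (-87907.8, -64013.2, -69178).
So ∂z/∂E = −n_x/n_z = −1.27075 and ∂z/∂N = −n_y/n_z = −0.92534.
|∇z| = √(a²+b²) = 1.57196, so dip δ = arctan(1.57196) = 57.54°.
True thickness = vertical thickness × cos δ = 39.1 × cos 57.54° = 21.0 m.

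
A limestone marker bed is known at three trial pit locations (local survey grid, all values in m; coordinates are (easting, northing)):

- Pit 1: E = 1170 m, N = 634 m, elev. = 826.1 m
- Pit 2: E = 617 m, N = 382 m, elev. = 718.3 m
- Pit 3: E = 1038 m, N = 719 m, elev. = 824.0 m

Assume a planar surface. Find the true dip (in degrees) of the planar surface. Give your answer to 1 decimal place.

Let the plane be z = a·E + b·N + c.
Pit 2−Pit 1: −553a − 252b = −107.8;  Pit 3−Pit 1: −132a + 85b = −2.1.
Solving gives a = 0.12075, b = 0.16281.
Gradient magnitude |∇z| = √(a² + b²) = √(0.01458 + 0.02651) = 0.20270.
True dip = arctan(0.20270) = 11.5°, dipping toward SW (azimuth ≈ 217°).

11.5°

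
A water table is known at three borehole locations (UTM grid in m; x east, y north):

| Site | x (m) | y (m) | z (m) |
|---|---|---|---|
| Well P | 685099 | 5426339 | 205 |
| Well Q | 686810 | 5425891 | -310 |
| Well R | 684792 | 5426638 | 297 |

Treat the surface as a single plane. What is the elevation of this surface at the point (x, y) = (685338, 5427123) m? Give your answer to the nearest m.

131 m

Two edge vectors: Well P→Well Q = (1711, -448, -515), Well P→Well R = (-307, 299, 92).
Normal n = (Well P→Well Q) × (Well P→Well R) = (112769, 693, 374053).
So ∂z/∂x = −n_x/n_z = −0.30147867 and ∂z/∂y = −n_y/n_z = −0.00185268.
Intercept c from Well P: 205 + 206542.73 + 10053.26 = 216801.00.
At (685338, 5427123): z = −206614.8 − 10054.7 + 216801.00 = 131.5 m.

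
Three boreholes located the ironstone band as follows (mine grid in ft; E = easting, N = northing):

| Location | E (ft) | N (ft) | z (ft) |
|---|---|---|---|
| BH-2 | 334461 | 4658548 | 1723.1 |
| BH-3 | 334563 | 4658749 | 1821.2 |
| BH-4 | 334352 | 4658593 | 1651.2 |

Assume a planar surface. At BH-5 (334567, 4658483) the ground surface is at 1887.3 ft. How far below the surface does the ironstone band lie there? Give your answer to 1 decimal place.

Two edge vectors: BH-2→BH-3 = (102, 201, 98.1), BH-2→BH-4 = (-109, 45, -71.9).
Normal n = (BH-2→BH-3) × (BH-2→BH-4) = (-18866.4, -3359.1, 26499).
So ∂z/∂E = −n_x/n_z = 0.711966489 and ∂z/∂N = −n_y/n_z = 0.126763274.
Intercept c from BH-2: 1723.1 − 238125.02 − 590532.80 = −826934.72.
At (334567, 4658483): z_contact = 238200.49 + 590524.56 − 826934.72 = 1790.33 ft.
Depth below ground = 1887.3 − 1790.33 = 97.0 ft.

97.0 ft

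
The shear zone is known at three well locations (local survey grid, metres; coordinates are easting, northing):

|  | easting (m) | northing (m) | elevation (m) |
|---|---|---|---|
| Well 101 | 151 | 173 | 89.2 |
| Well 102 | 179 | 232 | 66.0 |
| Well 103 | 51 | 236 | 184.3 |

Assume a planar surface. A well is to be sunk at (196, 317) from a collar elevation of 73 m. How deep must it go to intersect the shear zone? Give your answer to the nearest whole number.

Let the plane be z = a·easting + b·northing + c.
Well 102−Well 101: 28a + 59b = −23.2;  Well 103−Well 101: −100a + 63b = 95.1.
Solving gives a = −0.92282, b = 0.04473.
Then c = 89.2 − a·151 − b·173 = 220.81.
At (196, 317): z_contact = −180.9 + 14.2 + 220.81 = 54.1 m.
Depth below ground = 73 − 54.1 = 19 m.

19 m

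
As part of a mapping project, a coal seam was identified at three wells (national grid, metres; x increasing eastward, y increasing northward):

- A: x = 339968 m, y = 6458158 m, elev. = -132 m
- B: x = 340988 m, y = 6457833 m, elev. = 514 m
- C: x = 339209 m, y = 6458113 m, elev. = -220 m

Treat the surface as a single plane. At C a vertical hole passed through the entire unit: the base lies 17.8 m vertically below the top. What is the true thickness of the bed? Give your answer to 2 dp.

Two edge vectors: A→B = (1020, -325, 646), A→C = (-759, -45, -88).
Normal n = (A→B) × (A→C) = (57670, -400554, -292575).
So ∂z/∂x = −n_x/n_z = 0.19711 and ∂z/∂y = −n_y/n_z = −1.36906.
|∇z| = √(a²+b²) = 1.38318, so dip δ = arctan(1.38318) = 54.13°.
True thickness = vertical thickness × cos δ = 17.8 × cos 54.13° = 10.43 m.

10.43 m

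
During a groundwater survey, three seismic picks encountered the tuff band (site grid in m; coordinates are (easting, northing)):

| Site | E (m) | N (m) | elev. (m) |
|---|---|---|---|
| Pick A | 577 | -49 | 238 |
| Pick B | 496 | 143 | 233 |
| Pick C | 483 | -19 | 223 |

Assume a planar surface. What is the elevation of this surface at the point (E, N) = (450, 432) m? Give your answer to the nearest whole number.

239 m

Let the plane be z = a·E + b·N + c.
Pick B−Pick A: −81a + 192b = −5;  Pick C−Pick A: −94a + 30b = −15.
Solving gives a = 0.17480, b = 0.04770.
Then c = 238 − a·577 − b·-49 = 139.48.
At (450, 432): z = 78.7 + 20.6 + 139.48 = 238.7 m.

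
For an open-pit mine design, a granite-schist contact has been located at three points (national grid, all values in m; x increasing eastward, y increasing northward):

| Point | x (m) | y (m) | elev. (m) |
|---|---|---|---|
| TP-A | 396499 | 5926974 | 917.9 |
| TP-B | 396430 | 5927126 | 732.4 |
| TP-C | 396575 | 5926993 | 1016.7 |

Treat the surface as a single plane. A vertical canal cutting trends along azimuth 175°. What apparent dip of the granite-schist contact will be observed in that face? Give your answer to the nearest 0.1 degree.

34.6°

Let the plane be z = a·x + b·y + c.
TP-B−TP-A: −69a + 152b = −185.5;  TP-C−TP-A: 76a + 19b = 98.8.
Solving gives a = 1.44151, b = −0.56603.
Unit vector along 175° is (sin 175°, cos 175°) = (0.0872, -0.9962).
Slope in that direction = a·(0.0872) + b·(-0.9962) = 0.68951.
Apparent dip = arctan|0.68951| = 34.6° (true dip is 57.1°, so apparent ≤ true as expected).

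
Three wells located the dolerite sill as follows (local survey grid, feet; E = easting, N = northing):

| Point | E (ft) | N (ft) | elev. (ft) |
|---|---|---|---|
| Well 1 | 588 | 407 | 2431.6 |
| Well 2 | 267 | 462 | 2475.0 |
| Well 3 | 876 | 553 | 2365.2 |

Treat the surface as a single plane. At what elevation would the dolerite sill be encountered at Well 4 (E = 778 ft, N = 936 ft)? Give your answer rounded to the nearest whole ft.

Let the plane be z = a·E + b·N + c.
Well 2−Well 1: −321a + 55b = 43.4;  Well 3−Well 1: 288a + 146b = −66.4.
Solving gives a = −0.15929, b = −0.14058.
Then c = 2431.6 − a·588 − b·407 = 2582.48.
At (778, 936): z = −123.9 − 131.6 + 2582.48 = 2327.0 ft.

2327 ft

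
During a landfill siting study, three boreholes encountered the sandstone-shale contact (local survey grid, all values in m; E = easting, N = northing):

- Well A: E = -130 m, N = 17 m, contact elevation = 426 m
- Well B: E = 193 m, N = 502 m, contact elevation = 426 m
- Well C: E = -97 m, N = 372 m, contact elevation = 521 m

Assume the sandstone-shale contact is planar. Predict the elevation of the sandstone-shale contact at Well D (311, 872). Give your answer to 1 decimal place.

486.0 m

Two edge vectors: Well A→Well B = (323, 485, 0), Well A→Well C = (33, 355, 95).
Normal n = (Well A→Well B) × (Well A→Well C) = (46075, -30685, 98660).
So ∂z/∂E = −n_x/n_z = −0.46701 and ∂z/∂N = −n_y/n_z = 0.31102.
Intercept c from Well A: 426 − 60.71 − 5.29 = 360.00.
At (311, 872): z = −145.2 + 271.2 + 360.00 = 486.0 m.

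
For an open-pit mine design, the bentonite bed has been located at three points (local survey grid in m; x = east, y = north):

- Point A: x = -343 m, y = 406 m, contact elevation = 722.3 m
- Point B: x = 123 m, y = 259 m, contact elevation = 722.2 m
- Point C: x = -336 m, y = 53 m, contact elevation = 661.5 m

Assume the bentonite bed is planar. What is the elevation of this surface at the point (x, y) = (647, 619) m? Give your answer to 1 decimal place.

813.1 m

Two edge vectors: Point A→Point B = (466, -147, -0.1), Point A→Point C = (7, -353, -60.8).
Normal n = (Point A→Point B) × (Point A→Point C) = (8902.3, 28332.1, -163469).
So ∂z/∂x = −n_x/n_z = 0.05446 and ∂z/∂y = −n_y/n_z = 0.17332.
Intercept c from Point A: 722.3 + 18.68 − 70.37 = 670.61.
At (647, 619): z = 35.2 + 107.3 + 670.61 = 813.1 m.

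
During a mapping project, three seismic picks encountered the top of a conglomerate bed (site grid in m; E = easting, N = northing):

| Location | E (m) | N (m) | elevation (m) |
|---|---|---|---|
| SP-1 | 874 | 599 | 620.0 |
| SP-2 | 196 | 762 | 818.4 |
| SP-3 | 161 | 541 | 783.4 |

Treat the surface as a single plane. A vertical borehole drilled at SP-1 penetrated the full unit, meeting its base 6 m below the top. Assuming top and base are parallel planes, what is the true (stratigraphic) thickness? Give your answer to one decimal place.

5.7 m

Two edge vectors: SP-1→SP-2 = (-678, 163, 198.4), SP-1→SP-3 = (-713, -58, 163.4).
Normal n = (SP-1→SP-2) × (SP-1→SP-3) = (38141.4, -30674, 155543).
So ∂z/∂E = −n_x/n_z = −0.24521 and ∂z/∂N = −n_y/n_z = 0.19721.
|∇z| = √(a²+b²) = 0.31467, so dip δ = arctan(0.31467) = 17.47°.
True thickness = vertical thickness × cos δ = 6 × cos 17.47° = 5.7 m.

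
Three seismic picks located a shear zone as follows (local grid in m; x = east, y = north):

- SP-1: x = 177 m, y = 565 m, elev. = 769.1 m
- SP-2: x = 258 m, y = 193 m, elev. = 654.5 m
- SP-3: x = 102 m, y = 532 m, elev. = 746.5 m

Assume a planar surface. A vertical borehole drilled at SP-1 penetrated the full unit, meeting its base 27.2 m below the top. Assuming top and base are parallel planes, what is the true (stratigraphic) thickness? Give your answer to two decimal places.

Let the plane be z = a·x + b·y + c.
SP-2−SP-1: 81a − 372b = −114.6;  SP-3−SP-1: −75a − 33b = −22.6.
Solving gives a = 0.15129, b = 0.34101.
|∇z| = √(a²+b²) = 0.37306, so dip δ = arctan(0.37306) = 20.46°.
True thickness = vertical thickness × cos δ = 27.2 × cos 20.46° = 25.48 m.

25.48 m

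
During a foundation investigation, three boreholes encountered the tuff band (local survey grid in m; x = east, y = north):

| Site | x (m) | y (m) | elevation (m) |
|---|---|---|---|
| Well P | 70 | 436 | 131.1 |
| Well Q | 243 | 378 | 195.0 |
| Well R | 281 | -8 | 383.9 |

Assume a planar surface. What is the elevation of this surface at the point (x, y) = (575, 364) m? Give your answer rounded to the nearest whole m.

272 m

Two edge vectors: Well P→Well Q = (173, -58, 63.9), Well P→Well R = (211, -444, 252.8).
Normal n = (Well P→Well Q) × (Well P→Well R) = (13709.2, -30251.5, -64574).
So ∂z/∂x = −n_x/n_z = 0.21230 and ∂z/∂y = −n_y/n_z = −0.46848.
Intercept c from Well P: 131.1 − 14.86 + 204.26 = 320.50.
At (575, 364): z = 122.1 − 170.5 + 320.50 = 272.0 m.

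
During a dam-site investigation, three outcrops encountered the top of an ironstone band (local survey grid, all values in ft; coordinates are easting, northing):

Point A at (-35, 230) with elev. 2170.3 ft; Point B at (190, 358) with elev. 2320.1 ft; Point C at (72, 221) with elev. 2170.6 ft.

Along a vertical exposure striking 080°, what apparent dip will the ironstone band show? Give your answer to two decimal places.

Two edge vectors: Point A→Point B = (225, 128, 149.8), Point A→Point C = (107, -9, 0.3).
Normal n = (Point A→Point B) × (Point A→Point C) = (1386.6, 15961.1, -15721).
So ∂z/∂easting = −n_x/n_z = 0.08820 and ∂z/∂northing = −n_y/n_z = 1.01527.
Unit vector along 080° is (sin 80°, cos 80°) = (0.9848, 0.1736).
Slope in that direction = a·(0.9848) + b·(0.1736) = 0.26316.
Apparent dip = arctan|0.26316| = 14.74° (true dip is 45.5°, so apparent ≤ true as expected).

14.74°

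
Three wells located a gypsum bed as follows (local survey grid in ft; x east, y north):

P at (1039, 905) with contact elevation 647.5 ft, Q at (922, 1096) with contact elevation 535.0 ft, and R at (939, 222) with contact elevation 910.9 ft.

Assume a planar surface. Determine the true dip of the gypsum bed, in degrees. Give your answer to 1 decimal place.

26.7°

Two edge vectors: P→Q = (-117, 191, -112.5), P→R = (-100, -683, 263.4).
Normal n = (P→Q) × (P→R) = (-26528.1, 42067.8, 99011).
So ∂z/∂x = −n_x/n_z = 0.26793 and ∂z/∂y = −n_y/n_z = −0.42488.
Gradient magnitude |∇z| = √(a² + b²) = √(0.07179 + 0.18052) = 0.50230.
True dip = arctan(0.50230) = 26.7°, dipping toward NNW (azimuth ≈ 328°).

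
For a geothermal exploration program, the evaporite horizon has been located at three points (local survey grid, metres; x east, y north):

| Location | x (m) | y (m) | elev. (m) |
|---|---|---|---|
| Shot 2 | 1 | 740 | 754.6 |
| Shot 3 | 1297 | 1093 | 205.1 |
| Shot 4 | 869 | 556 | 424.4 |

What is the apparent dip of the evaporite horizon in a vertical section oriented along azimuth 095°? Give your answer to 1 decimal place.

21.3°

Two edge vectors: Shot 2→Shot 3 = (1296, 353, -549.5), Shot 2→Shot 4 = (868, -184, -330.2).
Normal n = (Shot 2→Shot 3) × (Shot 2→Shot 4) = (-217668.6, -49026.8, -544868).
So ∂z/∂x = −n_x/n_z = −0.39949 and ∂z/∂y = −n_y/n_z = −0.08998.
Unit vector along 095° is (sin 95°, cos 95°) = (0.9962, -0.0872).
Slope in that direction = a·(0.9962) + b·(-0.0872) = −0.39013.
Apparent dip = arctan|0.39013| = 21.3° (true dip is 22.3°, so apparent ≤ true as expected).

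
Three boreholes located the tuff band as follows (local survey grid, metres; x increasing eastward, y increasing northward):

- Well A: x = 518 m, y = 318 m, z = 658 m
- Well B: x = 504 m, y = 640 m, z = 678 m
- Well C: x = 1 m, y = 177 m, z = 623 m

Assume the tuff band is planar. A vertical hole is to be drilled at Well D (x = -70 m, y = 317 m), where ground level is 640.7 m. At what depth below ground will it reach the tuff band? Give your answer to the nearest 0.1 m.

Let the plane be z = a·x + b·y + c.
Well B−Well A: −14a + 322b = 20;  Well C−Well A: −517a − 141b = −35.
Solving gives a = 0.05016, b = 0.06429.
Then c = 658 − a·518 − b·318 = 611.57.
At (-70, 317): z_contact = −3.51 + 20.38 + 611.57 = 628.44 m.
Depth below ground = 640.7 − 628.44 = 12.3 m.

12.3 m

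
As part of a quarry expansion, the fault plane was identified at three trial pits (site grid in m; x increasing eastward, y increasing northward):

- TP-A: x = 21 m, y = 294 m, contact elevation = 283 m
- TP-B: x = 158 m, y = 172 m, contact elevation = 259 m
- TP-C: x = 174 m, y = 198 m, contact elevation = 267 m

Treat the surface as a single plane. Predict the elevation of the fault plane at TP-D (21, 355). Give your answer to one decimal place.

Two edge vectors: TP-A→TP-B = (137, -122, -24), TP-A→TP-C = (153, -96, -16).
Normal n = (TP-A→TP-B) × (TP-A→TP-C) = (-352, -1480, 5514).
So ∂z/∂x = −n_x/n_z = 0.06384 and ∂z/∂y = −n_y/n_z = 0.26841.
Intercept c from TP-A: 283 − 1.34 − 78.91 = 202.75.
At (21, 355): z = 1.3 + 95.3 + 202.75 = 299.4 m.

299.4 m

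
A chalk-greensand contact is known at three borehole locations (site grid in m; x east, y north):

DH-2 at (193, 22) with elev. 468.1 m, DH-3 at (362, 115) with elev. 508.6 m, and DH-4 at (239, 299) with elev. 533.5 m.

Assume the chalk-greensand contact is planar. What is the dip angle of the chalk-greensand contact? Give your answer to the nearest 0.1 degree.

Two edge vectors: DH-2→DH-3 = (169, 93, 40.5), DH-2→DH-4 = (46, 277, 65.4).
Normal n = (DH-2→DH-3) × (DH-2→DH-4) = (-5136.3, -9189.6, 42535).
So ∂z/∂x = −n_x/n_z = 0.12075 and ∂z/∂y = −n_y/n_z = 0.21605.
Gradient magnitude |∇z| = √(a² + b²) = √(0.01458 + 0.04668) = 0.24750.
True dip = arctan(0.24750) = 13.9°, dipping toward SSW (azimuth ≈ 209°).

13.9°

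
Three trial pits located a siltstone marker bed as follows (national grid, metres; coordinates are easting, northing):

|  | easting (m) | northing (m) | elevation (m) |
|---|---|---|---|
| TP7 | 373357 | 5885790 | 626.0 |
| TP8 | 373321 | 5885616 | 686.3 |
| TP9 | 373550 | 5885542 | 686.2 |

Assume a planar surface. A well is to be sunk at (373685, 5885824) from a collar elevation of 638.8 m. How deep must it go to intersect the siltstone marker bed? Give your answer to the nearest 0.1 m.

58.4 m

Two edge vectors: TP7→TP8 = (-36, -174, 60.3), TP7→TP9 = (193, -248, 60.2).
Normal n = (TP7→TP8) × (TP7→TP9) = (4479.6, 13805.1, 42510).
So ∂z/∂easting = −n_x/n_z = −0.105377558 and ∂z/∂northing = −n_y/n_z = −0.324749471.
Intercept c from TP7: 626 + 39343.45 + 1911407.19 = 1951376.64.
At (373685, 5885824): z_contact = −39378.01 − 1911418.23 + 1951376.64 = 580.39 m.
Depth below ground = 638.8 − 580.39 = 58.4 m.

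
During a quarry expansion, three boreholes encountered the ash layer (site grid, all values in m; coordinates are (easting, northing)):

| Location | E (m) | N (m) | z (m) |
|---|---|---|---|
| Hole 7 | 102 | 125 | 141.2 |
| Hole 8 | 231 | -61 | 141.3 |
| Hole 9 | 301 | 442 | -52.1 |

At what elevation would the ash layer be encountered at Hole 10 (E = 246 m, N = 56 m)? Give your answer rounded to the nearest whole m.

97 m

Two edge vectors: Hole 7→Hole 8 = (129, -186, 0.1), Hole 7→Hole 9 = (199, 317, -193.3).
Normal n = (Hole 7→Hole 8) × (Hole 7→Hole 9) = (35922.1, 24955.6, 77907).
So ∂z/∂E = −n_x/n_z = −0.46109 and ∂z/∂N = −n_y/n_z = −0.32033.
Intercept c from Hole 7: 141.2 + 47.03 + 40.04 = 228.27.
At (246, 56): z = −113.4 − 17.9 + 228.27 = 96.9 m.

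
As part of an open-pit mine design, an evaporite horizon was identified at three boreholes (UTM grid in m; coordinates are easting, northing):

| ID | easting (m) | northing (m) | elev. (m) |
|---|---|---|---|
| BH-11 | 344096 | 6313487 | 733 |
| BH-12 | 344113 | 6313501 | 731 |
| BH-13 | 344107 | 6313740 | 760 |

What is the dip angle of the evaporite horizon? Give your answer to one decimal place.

13.6°

Two edge vectors: BH-11→BH-12 = (17, 14, -2), BH-11→BH-13 = (11, 253, 27).
Normal n = (BH-11→BH-12) × (BH-11→BH-13) = (884, -481, 4147).
So ∂z/∂easting = −n_x/n_z = −0.21317 and ∂z/∂northing = −n_y/n_z = 0.11599.
Gradient magnitude |∇z| = √(a² + b²) = √(0.04544 + 0.01345) = 0.24268.
True dip = arctan(0.24268) = 13.6°, dipping toward ESE (azimuth ≈ 119°).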